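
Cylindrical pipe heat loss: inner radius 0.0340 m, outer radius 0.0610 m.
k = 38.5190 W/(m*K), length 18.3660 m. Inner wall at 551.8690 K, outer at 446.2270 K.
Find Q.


dT = 105.6420 K
ln(ro/ri) = 0.5845
Q = 2*pi*38.5190*18.3660*105.6420 / 0.5845 = 803362.6559 W

803362.6559 W


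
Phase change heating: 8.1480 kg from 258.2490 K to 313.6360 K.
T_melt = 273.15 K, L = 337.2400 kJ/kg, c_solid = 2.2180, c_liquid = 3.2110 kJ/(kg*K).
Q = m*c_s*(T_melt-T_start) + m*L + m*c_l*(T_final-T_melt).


Q1 (sensible, solid) = 8.1480 * 2.2180 * 14.9010 = 269.2948 kJ
Q2 (latent) = 8.1480 * 337.2400 = 2747.8315 kJ
Q3 (sensible, liquid) = 8.1480 * 3.2110 * 40.4860 = 1059.2444 kJ
Q_total = 4076.3708 kJ

4076.3708 kJ


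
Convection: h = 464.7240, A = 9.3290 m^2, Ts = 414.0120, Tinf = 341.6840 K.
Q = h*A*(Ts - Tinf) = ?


dT = 72.3280 K
Q = 464.7240 * 9.3290 * 72.3280 = 313571.5487 W

313571.5487 W


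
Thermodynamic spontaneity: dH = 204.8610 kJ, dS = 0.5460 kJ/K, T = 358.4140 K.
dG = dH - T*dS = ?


T*dS = 358.4140 * 0.5460 = 195.6940 kJ
dG = 204.8610 - 195.6940 = 9.1670 kJ (non-spontaneous)

dG = 9.1670 kJ, non-spontaneous


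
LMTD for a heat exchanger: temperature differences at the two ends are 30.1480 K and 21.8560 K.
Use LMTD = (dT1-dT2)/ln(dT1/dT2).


dT1/dT2 = 1.3794
ln(dT1/dT2) = 0.3216
LMTD = 8.2920 / 0.3216 = 25.7801 K

25.7801 K


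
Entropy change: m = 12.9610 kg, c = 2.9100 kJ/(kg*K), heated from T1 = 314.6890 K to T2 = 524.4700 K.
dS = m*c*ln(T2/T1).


T2/T1 = 1.6666
ln(T2/T1) = 0.5108
dS = 12.9610 * 2.9100 * 0.5108 = 19.2657 kJ/K

19.2657 kJ/K


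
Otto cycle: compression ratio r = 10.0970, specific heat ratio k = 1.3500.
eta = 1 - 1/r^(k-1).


r^(k-1) = 2.2463
eta = 1 - 1/2.2463 = 0.5548 = 55.4823%

55.4823%


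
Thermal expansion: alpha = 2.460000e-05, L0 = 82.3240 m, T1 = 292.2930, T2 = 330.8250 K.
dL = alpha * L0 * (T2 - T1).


dT = 38.5320 K
dL = 2.460000e-05 * 82.3240 * 38.5320 = 0.078034 m
L_final = 82.402034 m

dL = 0.078034 m


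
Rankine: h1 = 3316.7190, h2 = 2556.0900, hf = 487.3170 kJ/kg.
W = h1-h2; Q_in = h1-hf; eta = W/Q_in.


W = 760.6290 kJ/kg
Q_in = 2829.4020 kJ/kg
eta = 0.2688 = 26.8830%

eta = 26.8830%


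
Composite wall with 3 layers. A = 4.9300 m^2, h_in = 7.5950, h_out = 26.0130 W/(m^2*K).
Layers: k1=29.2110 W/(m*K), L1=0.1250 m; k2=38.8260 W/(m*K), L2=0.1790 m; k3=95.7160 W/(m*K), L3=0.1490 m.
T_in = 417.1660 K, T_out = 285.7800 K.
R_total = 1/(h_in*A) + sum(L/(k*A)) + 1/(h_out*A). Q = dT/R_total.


R_conv_in = 1/(7.5950*4.9300) = 0.0267
R_1 = 0.1250/(29.2110*4.9300) = 0.0009
R_2 = 0.1790/(38.8260*4.9300) = 0.0009
R_3 = 0.1490/(95.7160*4.9300) = 0.0003
R_conv_out = 1/(26.0130*4.9300) = 0.0078
R_total = 0.0366 K/W
Q = 131.3860 / 0.0366 = 3587.4732 W

R_total = 0.0366 K/W, Q = 3587.4732 W


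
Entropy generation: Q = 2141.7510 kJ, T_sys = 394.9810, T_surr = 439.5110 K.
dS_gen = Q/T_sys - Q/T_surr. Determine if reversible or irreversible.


dS_sys = 2141.7510/394.9810 = 5.4224 kJ/K
dS_surr = -2141.7510/439.5110 = -4.8730 kJ/K
dS_gen = 5.4224 - 4.8730 = 0.5494 kJ/K (irreversible)

dS_gen = 0.5494 kJ/K, irreversible


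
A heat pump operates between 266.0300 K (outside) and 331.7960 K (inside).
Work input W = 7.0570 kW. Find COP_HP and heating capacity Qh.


COP = 331.7960 / 65.7660 = 5.0451
Qh = 5.0451 * 7.0570 = 35.6033 kW

COP = 5.0451, Qh = 35.6033 kW


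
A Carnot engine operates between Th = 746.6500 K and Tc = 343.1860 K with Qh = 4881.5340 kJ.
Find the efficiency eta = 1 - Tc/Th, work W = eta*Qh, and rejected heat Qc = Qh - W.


eta = 1 - 343.1860/746.6500 = 0.5404
W = 0.5404 * 4881.5340 = 2637.8132 kJ
Qc = 4881.5340 - 2637.8132 = 2243.7208 kJ

eta = 54.0366%, W = 2637.8132 kJ, Qc = 2243.7208 kJ


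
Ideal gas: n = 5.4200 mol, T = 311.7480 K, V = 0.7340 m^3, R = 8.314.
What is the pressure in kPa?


P = nRT/V = 5.4200 * 8.314 * 311.7480 / 0.7340
= 14047.9510 / 0.7340 = 19138.8978 Pa = 19.1389 kPa

19.1389 kPa


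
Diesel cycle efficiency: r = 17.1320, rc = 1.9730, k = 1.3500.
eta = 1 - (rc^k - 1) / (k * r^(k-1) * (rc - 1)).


r^(k-1) = 2.7029
rc^k = 2.5028
eta = 0.5767 = 57.6733%

57.6733%


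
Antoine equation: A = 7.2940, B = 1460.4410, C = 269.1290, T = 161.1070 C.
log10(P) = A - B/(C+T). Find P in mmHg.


C+T = 430.2360
B/(C+T) = 3.3945
log10(P) = 7.2940 - 3.3945 = 3.8995
P = 10^3.8995 = 7933.9346 mmHg

7933.9346 mmHg


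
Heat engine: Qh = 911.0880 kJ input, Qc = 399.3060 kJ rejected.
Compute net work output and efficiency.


W = 911.0880 - 399.3060 = 511.7820 kJ
eta = 511.7820 / 911.0880 = 0.5617 = 56.1726%

W = 511.7820 kJ, eta = 56.1726%


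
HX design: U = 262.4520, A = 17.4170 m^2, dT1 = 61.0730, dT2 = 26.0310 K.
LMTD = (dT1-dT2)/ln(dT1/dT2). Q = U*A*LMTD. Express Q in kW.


LMTD = 41.0914 K
Q = 262.4520 * 17.4170 * 41.0914 = 187834.0116 W = 187.8340 kW

187.8340 kW


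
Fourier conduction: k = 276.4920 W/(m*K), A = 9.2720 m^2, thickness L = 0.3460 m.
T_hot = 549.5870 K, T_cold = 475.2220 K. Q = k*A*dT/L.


dT = 74.3650 K
Q = 276.4920 * 9.2720 * 74.3650 / 0.3460 = 550996.0385 W

550996.0385 W


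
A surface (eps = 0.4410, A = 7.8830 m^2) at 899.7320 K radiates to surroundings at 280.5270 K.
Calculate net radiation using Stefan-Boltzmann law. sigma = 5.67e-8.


T^4 = 6.5532e+11
Tsurr^4 = 6.1930e+09
Q = 0.4410 * 5.67e-8 * 7.8830 * 6.4913e+11 = 127950.5360 W

127950.5360 W


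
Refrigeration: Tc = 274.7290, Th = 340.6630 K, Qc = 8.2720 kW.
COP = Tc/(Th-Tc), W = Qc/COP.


COP = 274.7290 / 65.9340 = 4.1667
W = 8.2720 / 4.1667 = 1.9853 kW

COP = 4.1667, W = 1.9853 kW


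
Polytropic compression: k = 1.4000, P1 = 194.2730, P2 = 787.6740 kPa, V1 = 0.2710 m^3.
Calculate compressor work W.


(k-1)/k = 0.2857
(P2/P1)^exp = 1.4917
W = 3.5000 * 194.2730 * 0.2710 * (1.4917 - 1) = 90.6134 kJ

90.6134 kJ


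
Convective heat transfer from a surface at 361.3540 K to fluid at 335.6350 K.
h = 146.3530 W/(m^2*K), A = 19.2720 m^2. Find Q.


dT = 25.7190 K
Q = 146.3530 * 19.2720 * 25.7190 = 72540.8257 W

72540.8257 W


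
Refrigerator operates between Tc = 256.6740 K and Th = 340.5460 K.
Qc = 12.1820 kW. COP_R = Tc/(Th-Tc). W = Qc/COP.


COP = 256.6740 / 83.8720 = 3.0603
W = 12.1820 / 3.0603 = 3.9806 kW

COP = 3.0603, W = 3.9806 kW


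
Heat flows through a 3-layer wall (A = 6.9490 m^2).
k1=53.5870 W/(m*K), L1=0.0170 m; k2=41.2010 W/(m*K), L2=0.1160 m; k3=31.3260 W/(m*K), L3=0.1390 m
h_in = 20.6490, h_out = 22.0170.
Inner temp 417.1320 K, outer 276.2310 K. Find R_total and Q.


R_conv_in = 1/(20.6490*6.9490) = 0.0070
R_1 = 0.0170/(53.5870*6.9490) = 4.5653e-05
R_2 = 0.1160/(41.2010*6.9490) = 0.0004
R_3 = 0.1390/(31.3260*6.9490) = 0.0006
R_conv_out = 1/(22.0170*6.9490) = 0.0065
R_total = 0.0146 K/W
Q = 140.9010 / 0.0146 = 9654.3257 W

R_total = 0.0146 K/W, Q = 9654.3257 W


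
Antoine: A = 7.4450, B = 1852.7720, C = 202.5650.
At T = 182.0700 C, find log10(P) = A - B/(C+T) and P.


C+T = 384.6350
B/(C+T) = 4.8170
log10(P) = 7.4450 - 4.8170 = 2.6280
P = 10^2.6280 = 424.6572 mmHg

424.6572 mmHg


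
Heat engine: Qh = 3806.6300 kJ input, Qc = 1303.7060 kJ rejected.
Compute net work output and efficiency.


W = 3806.6300 - 1303.7060 = 2502.9240 kJ
eta = 2502.9240 / 3806.6300 = 0.6575 = 65.7517%

W = 2502.9240 kJ, eta = 65.7517%


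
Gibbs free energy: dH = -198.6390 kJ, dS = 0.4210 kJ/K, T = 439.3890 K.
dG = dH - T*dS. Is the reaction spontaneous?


T*dS = 439.3890 * 0.4210 = 184.9828 kJ
dG = -198.6390 - 184.9828 = -383.6218 kJ (spontaneous)

dG = -383.6218 kJ, spontaneous


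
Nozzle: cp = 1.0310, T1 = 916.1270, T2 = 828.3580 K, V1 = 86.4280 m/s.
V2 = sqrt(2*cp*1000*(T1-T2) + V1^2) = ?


dT = 87.7690 K
2*cp*1000*dT = 180979.6780
V1^2 = 7469.7992
V2 = sqrt(188449.4772) = 434.1077 m/s

434.1077 m/s


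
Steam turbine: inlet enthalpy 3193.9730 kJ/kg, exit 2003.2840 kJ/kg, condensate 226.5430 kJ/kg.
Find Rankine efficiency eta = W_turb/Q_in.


W = 1190.6890 kJ/kg
Q_in = 2967.4300 kJ/kg
eta = 0.4013 = 40.1253%

eta = 40.1253%


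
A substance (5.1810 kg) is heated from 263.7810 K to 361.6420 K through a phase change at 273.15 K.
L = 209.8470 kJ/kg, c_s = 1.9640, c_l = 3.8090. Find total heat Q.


Q1 (sensible, solid) = 5.1810 * 1.9640 * 9.3690 = 95.3341 kJ
Q2 (latent) = 5.1810 * 209.8470 = 1087.2173 kJ
Q3 (sensible, liquid) = 5.1810 * 3.8090 * 88.4920 = 1746.3391 kJ
Q_total = 2928.8905 kJ

2928.8905 kJ


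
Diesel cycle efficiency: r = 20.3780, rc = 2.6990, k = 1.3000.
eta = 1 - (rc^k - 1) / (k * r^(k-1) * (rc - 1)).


r^(k-1) = 2.4703
rc^k = 3.6355
eta = 0.5170 = 51.6966%

51.6966%


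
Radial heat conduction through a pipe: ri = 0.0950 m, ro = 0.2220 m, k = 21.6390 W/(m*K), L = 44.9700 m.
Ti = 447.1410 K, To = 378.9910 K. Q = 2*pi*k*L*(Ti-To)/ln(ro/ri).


dT = 68.1500 K
ln(ro/ri) = 0.8488
Q = 2*pi*21.6390*44.9700*68.1500 / 0.8488 = 490908.0810 W

490908.0810 W


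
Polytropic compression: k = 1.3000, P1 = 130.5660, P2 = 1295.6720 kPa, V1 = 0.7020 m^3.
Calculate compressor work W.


(k-1)/k = 0.2308
(P2/P1)^exp = 1.6982
W = 4.3333 * 130.5660 * 0.7020 * (1.6982 - 1) = 277.3290 kJ

277.3290 kJ


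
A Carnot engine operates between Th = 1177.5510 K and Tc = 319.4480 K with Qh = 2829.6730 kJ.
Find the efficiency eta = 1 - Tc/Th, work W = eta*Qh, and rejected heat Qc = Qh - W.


eta = 1 - 319.4480/1177.5510 = 0.7287
W = 0.7287 * 2829.6730 = 2062.0346 kJ
Qc = 2829.6730 - 2062.0346 = 767.6384 kJ

eta = 72.8718%, W = 2062.0346 kJ, Qc = 767.6384 kJ


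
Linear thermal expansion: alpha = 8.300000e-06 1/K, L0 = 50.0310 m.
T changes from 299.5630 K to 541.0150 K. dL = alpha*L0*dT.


dT = 241.4520 K
dL = 8.300000e-06 * 50.0310 * 241.4520 = 0.100265 m
L_final = 50.131265 m

dL = 0.100265 m


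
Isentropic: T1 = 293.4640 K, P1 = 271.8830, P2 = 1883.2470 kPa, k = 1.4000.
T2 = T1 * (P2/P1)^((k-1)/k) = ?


(k-1)/k = 0.2857
(P2/P1)^exp = 1.7384
T2 = 293.4640 * 1.7384 = 510.1582 K

510.1582 K


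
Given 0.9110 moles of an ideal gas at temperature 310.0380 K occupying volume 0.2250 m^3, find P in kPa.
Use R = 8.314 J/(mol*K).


P = nRT/V = 0.9110 * 8.314 * 310.0380 / 0.2250
= 2348.2446 / 0.2250 = 10436.6425 Pa = 10.4366 kPa

10.4366 kPa


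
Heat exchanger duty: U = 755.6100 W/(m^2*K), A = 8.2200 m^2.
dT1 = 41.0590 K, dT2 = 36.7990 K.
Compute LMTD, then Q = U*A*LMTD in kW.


LMTD = 38.8901 K
Q = 755.6100 * 8.2200 * 38.8901 = 241550.9846 W = 241.5510 kW

241.5510 kW


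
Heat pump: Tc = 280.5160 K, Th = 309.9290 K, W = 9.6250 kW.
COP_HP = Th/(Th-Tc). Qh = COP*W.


COP = 309.9290 / 29.4130 = 10.5371
Qh = 10.5371 * 9.6250 = 101.4200 kW

COP = 10.5371, Qh = 101.4200 kW


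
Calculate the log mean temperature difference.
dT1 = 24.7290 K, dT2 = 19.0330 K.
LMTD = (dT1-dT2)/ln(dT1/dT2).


dT1/dT2 = 1.2993
ln(dT1/dT2) = 0.2618
LMTD = 5.6960 / 0.2618 = 21.7569 K

21.7569 K


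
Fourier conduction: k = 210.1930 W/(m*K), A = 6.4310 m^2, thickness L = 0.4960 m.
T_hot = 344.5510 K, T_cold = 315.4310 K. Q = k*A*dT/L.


dT = 29.1200 K
Q = 210.1930 * 6.4310 * 29.1200 / 0.4960 = 79360.8759 W

79360.8759 W


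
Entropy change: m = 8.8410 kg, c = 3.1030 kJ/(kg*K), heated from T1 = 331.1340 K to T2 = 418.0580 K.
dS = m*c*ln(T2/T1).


T2/T1 = 1.2625
ln(T2/T1) = 0.2331
dS = 8.8410 * 3.1030 * 0.2331 = 6.3947 kJ/K

6.3947 kJ/K


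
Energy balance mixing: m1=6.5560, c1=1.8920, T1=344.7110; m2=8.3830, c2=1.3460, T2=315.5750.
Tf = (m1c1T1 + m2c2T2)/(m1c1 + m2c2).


num = 7836.5749
den = 23.6875
Tf = 330.8321 K

330.8321 K


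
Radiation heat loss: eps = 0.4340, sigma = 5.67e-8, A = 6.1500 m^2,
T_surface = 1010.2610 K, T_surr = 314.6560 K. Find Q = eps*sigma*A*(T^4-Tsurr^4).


T^4 = 1.0417e+12
Tsurr^4 = 9.8027e+09
Q = 0.4340 * 5.67e-8 * 6.1500 * 1.0319e+12 = 156162.2308 W

156162.2308 W


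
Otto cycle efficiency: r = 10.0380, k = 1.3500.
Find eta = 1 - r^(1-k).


r^(k-1) = 2.2417
eta = 1 - 1/2.2417 = 0.5539 = 55.3909%

55.3909%


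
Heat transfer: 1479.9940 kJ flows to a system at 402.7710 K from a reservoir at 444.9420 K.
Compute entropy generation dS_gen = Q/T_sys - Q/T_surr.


dS_sys = 1479.9940/402.7710 = 3.6745 kJ/K
dS_surr = -1479.9940/444.9420 = -3.3263 kJ/K
dS_gen = 3.6745 - 3.3263 = 0.3483 kJ/K (irreversible)

dS_gen = 0.3483 kJ/K, irreversible


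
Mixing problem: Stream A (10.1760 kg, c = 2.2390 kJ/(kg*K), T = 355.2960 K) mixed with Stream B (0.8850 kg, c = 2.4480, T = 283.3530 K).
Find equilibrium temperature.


num = 8708.9654
den = 24.9505
Tf = 349.0491 K

349.0491 K


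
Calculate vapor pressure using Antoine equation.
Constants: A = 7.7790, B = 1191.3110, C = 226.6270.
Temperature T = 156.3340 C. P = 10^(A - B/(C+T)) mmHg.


C+T = 382.9610
B/(C+T) = 3.1108
log10(P) = 7.7790 - 3.1108 = 4.6682
P = 10^4.6682 = 46581.1977 mmHg

46581.1977 mmHg


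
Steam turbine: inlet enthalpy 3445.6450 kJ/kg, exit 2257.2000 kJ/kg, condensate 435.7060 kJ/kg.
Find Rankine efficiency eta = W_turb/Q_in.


W = 1188.4450 kJ/kg
Q_in = 3009.9390 kJ/kg
eta = 0.3948 = 39.4840%

eta = 39.4840%


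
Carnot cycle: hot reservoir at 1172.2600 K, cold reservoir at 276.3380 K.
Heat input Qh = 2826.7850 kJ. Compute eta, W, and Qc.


eta = 1 - 276.3380/1172.2600 = 0.7643
W = 0.7643 * 2826.7850 = 2160.4242 kJ
Qc = 2826.7850 - 2160.4242 = 666.3608 kJ

eta = 76.4269%, W = 2160.4242 kJ, Qc = 666.3608 kJ


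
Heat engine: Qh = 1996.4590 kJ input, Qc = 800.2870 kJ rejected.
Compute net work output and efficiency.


W = 1996.4590 - 800.2870 = 1196.1720 kJ
eta = 1196.1720 / 1996.4590 = 0.5991 = 59.9147%

W = 1196.1720 kJ, eta = 59.9147%


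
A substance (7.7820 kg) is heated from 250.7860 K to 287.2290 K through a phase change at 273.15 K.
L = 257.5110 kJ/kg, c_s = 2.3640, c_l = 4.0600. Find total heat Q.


Q1 (sensible, solid) = 7.7820 * 2.3640 * 22.3640 = 411.4226 kJ
Q2 (latent) = 7.7820 * 257.5110 = 2003.9506 kJ
Q3 (sensible, liquid) = 7.7820 * 4.0600 * 14.0790 = 444.8249 kJ
Q_total = 2860.1981 kJ

2860.1981 kJ


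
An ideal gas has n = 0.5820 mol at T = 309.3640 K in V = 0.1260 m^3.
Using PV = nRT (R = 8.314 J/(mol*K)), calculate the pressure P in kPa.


P = nRT/V = 0.5820 * 8.314 * 309.3640 / 0.1260
= 1496.9344 / 0.1260 = 11880.4320 Pa = 11.8804 kPa

11.8804 kPa


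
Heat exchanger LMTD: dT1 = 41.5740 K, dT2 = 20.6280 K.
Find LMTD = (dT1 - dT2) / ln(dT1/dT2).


dT1/dT2 = 2.0154
ln(dT1/dT2) = 0.7008
LMTD = 20.9460 / 0.7008 = 29.8876 K

29.8876 K


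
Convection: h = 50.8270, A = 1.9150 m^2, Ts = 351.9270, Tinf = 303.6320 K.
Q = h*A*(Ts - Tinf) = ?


dT = 48.2950 K
Q = 50.8270 * 1.9150 * 48.2950 = 4700.7313 W

4700.7313 W


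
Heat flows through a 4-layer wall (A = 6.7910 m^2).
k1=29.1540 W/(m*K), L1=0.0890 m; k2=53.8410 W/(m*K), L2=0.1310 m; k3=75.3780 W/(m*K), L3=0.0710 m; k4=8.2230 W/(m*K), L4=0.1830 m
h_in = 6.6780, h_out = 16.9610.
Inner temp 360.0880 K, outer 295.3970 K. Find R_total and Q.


R_conv_in = 1/(6.6780*6.7910) = 0.0221
R_1 = 0.0890/(29.1540*6.7910) = 0.0004
R_2 = 0.1310/(53.8410*6.7910) = 0.0004
R_3 = 0.0710/(75.3780*6.7910) = 0.0001
R_4 = 0.1830/(8.2230*6.7910) = 0.0033
R_conv_out = 1/(16.9610*6.7910) = 0.0087
R_total = 0.0350 K/W
Q = 64.6910 / 0.0350 = 1850.6374 W

R_total = 0.0350 K/W, Q = 1850.6374 W


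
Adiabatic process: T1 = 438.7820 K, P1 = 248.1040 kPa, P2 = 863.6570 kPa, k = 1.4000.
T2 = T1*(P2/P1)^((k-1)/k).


(k-1)/k = 0.2857
(P2/P1)^exp = 1.4281
T2 = 438.7820 * 1.4281 = 626.6462 K

626.6462 K


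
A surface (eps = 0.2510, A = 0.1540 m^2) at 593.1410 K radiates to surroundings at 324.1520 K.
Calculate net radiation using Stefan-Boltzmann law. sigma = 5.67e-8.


T^4 = 1.2377e+11
Tsurr^4 = 1.1041e+10
Q = 0.2510 * 5.67e-8 * 0.1540 * 1.1273e+11 = 247.0771 W

247.0771 W


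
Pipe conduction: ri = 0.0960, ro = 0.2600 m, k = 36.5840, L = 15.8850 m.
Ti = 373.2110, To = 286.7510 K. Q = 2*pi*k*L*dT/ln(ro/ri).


dT = 86.4600 K
ln(ro/ri) = 0.9963
Q = 2*pi*36.5840*15.8850*86.4600 / 0.9963 = 316861.0087 W

316861.0087 W


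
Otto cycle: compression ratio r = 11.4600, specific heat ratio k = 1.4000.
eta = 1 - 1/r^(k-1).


r^(k-1) = 2.6526
eta = 1 - 1/2.6526 = 0.6230 = 62.3013%

62.3013%


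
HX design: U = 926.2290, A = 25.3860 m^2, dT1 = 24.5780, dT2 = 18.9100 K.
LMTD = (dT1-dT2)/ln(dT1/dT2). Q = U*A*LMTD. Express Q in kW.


LMTD = 21.6203 K
Q = 926.2290 * 25.3860 * 21.6203 = 508363.8421 W = 508.3638 kW

508.3638 kW


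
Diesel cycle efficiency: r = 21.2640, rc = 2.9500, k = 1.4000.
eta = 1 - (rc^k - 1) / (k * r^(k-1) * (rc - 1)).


r^(k-1) = 3.3967
rc^k = 4.5473
eta = 0.6175 = 61.7463%

61.7463%


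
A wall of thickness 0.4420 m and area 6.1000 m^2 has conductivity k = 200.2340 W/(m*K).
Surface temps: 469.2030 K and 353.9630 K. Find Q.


dT = 115.2400 K
Q = 200.2340 * 6.1000 * 115.2400 / 0.4420 = 318455.4153 W

318455.4153 W


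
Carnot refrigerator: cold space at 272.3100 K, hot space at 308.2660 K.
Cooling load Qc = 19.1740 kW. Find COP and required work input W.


COP = 272.3100 / 35.9560 = 7.5734
W = 19.1740 / 7.5734 = 2.5317 kW

COP = 7.5734, W = 2.5317 kW


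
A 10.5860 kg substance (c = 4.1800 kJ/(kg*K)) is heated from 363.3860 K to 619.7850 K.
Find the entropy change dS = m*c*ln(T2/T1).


T2/T1 = 1.7056
ln(T2/T1) = 0.5339
dS = 10.5860 * 4.1800 * 0.5339 = 23.6251 kJ/K

23.6251 kJ/K


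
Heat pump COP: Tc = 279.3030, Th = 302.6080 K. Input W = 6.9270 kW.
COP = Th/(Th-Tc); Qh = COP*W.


COP = 302.6080 / 23.3050 = 12.9847
Qh = 12.9847 * 6.9270 = 89.9449 kW

COP = 12.9847, Qh = 89.9449 kW


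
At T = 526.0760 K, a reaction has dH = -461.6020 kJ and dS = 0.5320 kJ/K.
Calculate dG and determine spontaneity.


T*dS = 526.0760 * 0.5320 = 279.8724 kJ
dG = -461.6020 - 279.8724 = -741.4744 kJ (spontaneous)

dG = -741.4744 kJ, spontaneous


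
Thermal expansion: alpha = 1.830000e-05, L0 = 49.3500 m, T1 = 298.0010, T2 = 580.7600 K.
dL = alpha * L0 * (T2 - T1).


dT = 282.7590 K
dL = 1.830000e-05 * 49.3500 * 282.7590 = 0.255361 m
L_final = 49.605361 m

dL = 0.255361 m


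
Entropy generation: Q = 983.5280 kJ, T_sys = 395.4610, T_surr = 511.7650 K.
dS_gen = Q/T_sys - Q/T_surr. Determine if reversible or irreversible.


dS_sys = 983.5280/395.4610 = 2.4870 kJ/K
dS_surr = -983.5280/511.7650 = -1.9218 kJ/K
dS_gen = 2.4870 - 1.9218 = 0.5652 kJ/K (irreversible)

dS_gen = 0.5652 kJ/K, irreversible


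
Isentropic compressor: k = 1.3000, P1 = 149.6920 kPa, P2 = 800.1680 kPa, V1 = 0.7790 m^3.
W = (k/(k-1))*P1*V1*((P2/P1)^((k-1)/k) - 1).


(k-1)/k = 0.2308
(P2/P1)^exp = 1.4723
W = 4.3333 * 149.6920 * 0.7790 * (1.4723 - 1) = 238.6575 kJ

238.6575 kJ


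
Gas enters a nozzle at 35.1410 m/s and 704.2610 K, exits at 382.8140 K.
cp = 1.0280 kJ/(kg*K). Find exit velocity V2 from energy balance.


dT = 321.4470 K
2*cp*1000*dT = 660895.0320
V1^2 = 1234.8899
V2 = sqrt(662129.9219) = 813.7137 m/s

813.7137 m/s


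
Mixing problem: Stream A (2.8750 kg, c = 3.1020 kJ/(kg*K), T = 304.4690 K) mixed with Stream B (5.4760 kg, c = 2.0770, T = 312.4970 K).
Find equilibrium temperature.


num = 6269.5628
den = 20.2919
Tf = 308.9687 K

308.9687 K


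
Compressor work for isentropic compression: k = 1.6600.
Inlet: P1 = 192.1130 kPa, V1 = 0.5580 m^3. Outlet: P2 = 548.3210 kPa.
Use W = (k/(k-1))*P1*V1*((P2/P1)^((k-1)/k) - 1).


(k-1)/k = 0.3976
(P2/P1)^exp = 1.5174
W = 2.5152 * 192.1130 * 0.5580 * (1.5174 - 1) = 139.4964 kJ

139.4964 kJ


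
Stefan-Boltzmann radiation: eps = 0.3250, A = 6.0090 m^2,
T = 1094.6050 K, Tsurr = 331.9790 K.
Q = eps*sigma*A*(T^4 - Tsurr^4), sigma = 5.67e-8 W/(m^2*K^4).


T^4 = 1.4356e+12
Tsurr^4 = 1.2146e+10
Q = 0.3250 * 5.67e-8 * 6.0090 * 1.4234e+12 = 157618.8707 W

157618.8707 W


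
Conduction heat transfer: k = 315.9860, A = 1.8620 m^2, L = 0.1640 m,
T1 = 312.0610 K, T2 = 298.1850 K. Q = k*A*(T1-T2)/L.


dT = 13.8760 K
Q = 315.9860 * 1.8620 * 13.8760 / 0.1640 = 49781.4980 W

49781.4980 W


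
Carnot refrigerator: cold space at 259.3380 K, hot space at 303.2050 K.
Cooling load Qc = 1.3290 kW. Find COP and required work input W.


COP = 259.3380 / 43.8670 = 5.9119
W = 1.3290 / 5.9119 = 0.2248 kW

COP = 5.9119, W = 0.2248 kW


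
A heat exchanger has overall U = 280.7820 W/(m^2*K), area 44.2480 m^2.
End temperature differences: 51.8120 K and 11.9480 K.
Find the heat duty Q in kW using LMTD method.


LMTD = 27.1728 K
Q = 280.7820 * 44.2480 * 27.1728 = 337595.4103 W = 337.5954 kW

337.5954 kW


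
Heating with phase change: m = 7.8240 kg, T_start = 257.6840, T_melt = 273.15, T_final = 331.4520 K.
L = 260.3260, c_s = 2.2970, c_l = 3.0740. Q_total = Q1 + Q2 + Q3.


Q1 (sensible, solid) = 7.8240 * 2.2970 * 15.4660 = 277.9507 kJ
Q2 (latent) = 7.8240 * 260.3260 = 2036.7906 kJ
Q3 (sensible, liquid) = 7.8240 * 3.0740 * 58.3020 = 1402.2200 kJ
Q_total = 3716.9614 kJ

3716.9614 kJ


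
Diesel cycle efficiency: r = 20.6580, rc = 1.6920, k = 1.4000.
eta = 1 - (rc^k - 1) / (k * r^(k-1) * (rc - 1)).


r^(k-1) = 3.3576
rc^k = 2.0881
eta = 0.6655 = 66.5484%

66.5484%


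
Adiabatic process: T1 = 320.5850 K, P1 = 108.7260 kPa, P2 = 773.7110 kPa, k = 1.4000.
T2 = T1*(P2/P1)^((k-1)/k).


(k-1)/k = 0.2857
(P2/P1)^exp = 1.7519
T2 = 320.5850 * 1.7519 = 561.6191 K

561.6191 K


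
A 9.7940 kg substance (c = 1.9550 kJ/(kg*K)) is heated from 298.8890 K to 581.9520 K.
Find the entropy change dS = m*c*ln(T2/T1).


T2/T1 = 1.9471
ln(T2/T1) = 0.6663
dS = 9.7940 * 1.9550 * 0.6663 = 12.7581 kJ/K

12.7581 kJ/K


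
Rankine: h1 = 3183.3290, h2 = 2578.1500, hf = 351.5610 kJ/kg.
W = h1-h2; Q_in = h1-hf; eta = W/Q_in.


W = 605.1790 kJ/kg
Q_in = 2831.7680 kJ/kg
eta = 0.2137 = 21.3711%

eta = 21.3711%


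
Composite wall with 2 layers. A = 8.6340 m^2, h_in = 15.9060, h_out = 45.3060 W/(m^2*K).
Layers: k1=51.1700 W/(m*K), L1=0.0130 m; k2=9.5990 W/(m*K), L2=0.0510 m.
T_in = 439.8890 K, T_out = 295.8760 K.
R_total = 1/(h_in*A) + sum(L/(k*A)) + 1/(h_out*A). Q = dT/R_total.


R_conv_in = 1/(15.9060*8.6340) = 0.0073
R_1 = 0.0130/(51.1700*8.6340) = 2.9425e-05
R_2 = 0.0510/(9.5990*8.6340) = 0.0006
R_conv_out = 1/(45.3060*8.6340) = 0.0026
R_total = 0.0105 K/W
Q = 144.0130 / 0.0105 = 13738.0124 W

R_total = 0.0105 K/W, Q = 13738.0124 W


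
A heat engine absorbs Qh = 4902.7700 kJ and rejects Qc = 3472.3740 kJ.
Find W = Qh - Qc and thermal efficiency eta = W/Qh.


W = 4902.7700 - 3472.3740 = 1430.3960 kJ
eta = 1430.3960 / 4902.7700 = 0.2918 = 29.1753%

W = 1430.3960 kJ, eta = 29.1753%


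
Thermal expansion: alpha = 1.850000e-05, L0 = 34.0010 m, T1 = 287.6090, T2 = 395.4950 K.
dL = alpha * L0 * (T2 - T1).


dT = 107.8860 K
dL = 1.850000e-05 * 34.0010 * 107.8860 = 0.067862 m
L_final = 34.068862 m

dL = 0.067862 m


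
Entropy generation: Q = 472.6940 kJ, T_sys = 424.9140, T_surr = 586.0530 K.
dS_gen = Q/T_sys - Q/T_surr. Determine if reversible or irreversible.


dS_sys = 472.6940/424.9140 = 1.1124 kJ/K
dS_surr = -472.6940/586.0530 = -0.8066 kJ/K
dS_gen = 1.1124 - 0.8066 = 0.3059 kJ/K (irreversible)

dS_gen = 0.3059 kJ/K, irreversible


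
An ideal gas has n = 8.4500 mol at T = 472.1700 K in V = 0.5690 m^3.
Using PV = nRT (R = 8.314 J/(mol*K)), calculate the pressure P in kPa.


P = nRT/V = 8.4500 * 8.314 * 472.1700 / 0.5690
= 33171.5007 / 0.5690 = 58297.8922 Pa = 58.2979 kPa

58.2979 kPa


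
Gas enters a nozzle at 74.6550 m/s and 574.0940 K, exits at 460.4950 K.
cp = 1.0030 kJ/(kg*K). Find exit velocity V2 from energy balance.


dT = 113.5990 K
2*cp*1000*dT = 227879.5940
V1^2 = 5573.3690
V2 = sqrt(233452.9630) = 483.1697 m/s

483.1697 m/s


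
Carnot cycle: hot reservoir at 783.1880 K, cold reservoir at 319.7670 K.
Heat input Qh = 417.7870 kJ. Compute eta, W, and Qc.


eta = 1 - 319.7670/783.1880 = 0.5917
W = 0.5917 * 417.7870 = 247.2092 kJ
Qc = 417.7870 - 247.2092 = 170.5778 kJ

eta = 59.1711%, W = 247.2092 kJ, Qc = 170.5778 kJ


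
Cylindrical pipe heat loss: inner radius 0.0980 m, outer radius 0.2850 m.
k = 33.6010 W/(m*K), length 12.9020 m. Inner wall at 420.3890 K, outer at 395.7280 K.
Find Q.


dT = 24.6610 K
ln(ro/ri) = 1.0675
Q = 2*pi*33.6010*12.9020*24.6610 / 1.0675 = 62924.9790 W

62924.9790 W


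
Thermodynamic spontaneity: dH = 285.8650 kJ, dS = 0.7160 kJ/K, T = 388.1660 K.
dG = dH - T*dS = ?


T*dS = 388.1660 * 0.7160 = 277.9269 kJ
dG = 285.8650 - 277.9269 = 7.9381 kJ (non-spontaneous)

dG = 7.9381 kJ, non-spontaneous


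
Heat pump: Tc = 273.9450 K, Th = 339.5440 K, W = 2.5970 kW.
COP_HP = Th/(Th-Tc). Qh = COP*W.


COP = 339.5440 / 65.5990 = 5.1761
Qh = 5.1761 * 2.5970 = 13.4422 kW

COP = 5.1761, Qh = 13.4422 kW


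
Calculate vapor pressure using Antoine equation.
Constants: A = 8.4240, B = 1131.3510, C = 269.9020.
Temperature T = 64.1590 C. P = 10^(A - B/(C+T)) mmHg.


C+T = 334.0610
B/(C+T) = 3.3867
log10(P) = 8.4240 - 3.3867 = 5.0373
P = 10^5.0373 = 108978.3125 mmHg

108978.3125 mmHg


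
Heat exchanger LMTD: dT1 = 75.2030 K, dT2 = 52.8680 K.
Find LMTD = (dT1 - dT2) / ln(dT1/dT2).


dT1/dT2 = 1.4225
ln(dT1/dT2) = 0.3524
LMTD = 22.3350 / 0.3524 = 63.3810 K

63.3810 K


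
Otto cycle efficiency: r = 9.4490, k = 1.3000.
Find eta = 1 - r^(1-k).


r^(k-1) = 1.9616
eta = 1 - 1/1.9616 = 0.4902 = 49.0218%

49.0218%


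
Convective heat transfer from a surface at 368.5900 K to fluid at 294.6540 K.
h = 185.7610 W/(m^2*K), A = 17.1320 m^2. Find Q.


dT = 73.9360 K
Q = 185.7610 * 17.1320 * 73.9360 = 235298.1742 W

235298.1742 W


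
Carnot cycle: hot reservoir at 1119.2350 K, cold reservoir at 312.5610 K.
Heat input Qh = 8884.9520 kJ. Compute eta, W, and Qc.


eta = 1 - 312.5610/1119.2350 = 0.7207
W = 0.7207 * 8884.9520 = 6403.7130 kJ
Qc = 8884.9520 - 6403.7130 = 2481.2390 kJ

eta = 72.0737%, W = 6403.7130 kJ, Qc = 2481.2390 kJ


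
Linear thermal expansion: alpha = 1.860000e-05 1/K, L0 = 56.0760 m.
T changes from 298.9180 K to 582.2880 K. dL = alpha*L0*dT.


dT = 283.3700 K
dL = 1.860000e-05 * 56.0760 * 283.3700 = 0.295559 m
L_final = 56.371559 m

dL = 0.295559 m


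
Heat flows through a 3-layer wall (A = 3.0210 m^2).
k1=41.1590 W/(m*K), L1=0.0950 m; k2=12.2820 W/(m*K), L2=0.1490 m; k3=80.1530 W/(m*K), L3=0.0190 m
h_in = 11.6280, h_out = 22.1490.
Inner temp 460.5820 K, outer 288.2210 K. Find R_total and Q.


R_conv_in = 1/(11.6280*3.0210) = 0.0285
R_1 = 0.0950/(41.1590*3.0210) = 0.0008
R_2 = 0.1490/(12.2820*3.0210) = 0.0040
R_3 = 0.0190/(80.1530*3.0210) = 7.8466e-05
R_conv_out = 1/(22.1490*3.0210) = 0.0149
R_total = 0.0483 K/W
Q = 172.3610 / 0.0483 = 3570.7404 W

R_total = 0.0483 K/W, Q = 3570.7404 W


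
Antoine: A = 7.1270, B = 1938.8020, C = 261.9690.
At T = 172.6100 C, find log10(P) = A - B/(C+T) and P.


C+T = 434.5790
B/(C+T) = 4.4613
log10(P) = 7.1270 - 4.4613 = 2.6657
P = 10^2.6657 = 463.0908 mmHg

463.0908 mmHg


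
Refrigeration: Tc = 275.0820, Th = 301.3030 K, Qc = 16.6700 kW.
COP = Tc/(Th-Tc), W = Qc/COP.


COP = 275.0820 / 26.2210 = 10.4909
W = 16.6700 / 10.4909 = 1.5890 kW

COP = 10.4909, W = 1.5890 kW


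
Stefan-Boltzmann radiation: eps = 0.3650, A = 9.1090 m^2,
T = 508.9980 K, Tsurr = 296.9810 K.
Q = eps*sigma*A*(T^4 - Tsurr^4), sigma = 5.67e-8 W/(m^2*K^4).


T^4 = 6.7122e+10
Tsurr^4 = 7.7788e+09
Q = 0.3650 * 5.67e-8 * 9.1090 * 5.9343e+10 = 11187.0777 W

11187.0777 W


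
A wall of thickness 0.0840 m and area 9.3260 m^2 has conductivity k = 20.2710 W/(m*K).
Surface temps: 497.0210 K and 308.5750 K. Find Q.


dT = 188.4460 K
Q = 20.2710 * 9.3260 * 188.4460 / 0.0840 = 424109.7162 W

424109.7162 W


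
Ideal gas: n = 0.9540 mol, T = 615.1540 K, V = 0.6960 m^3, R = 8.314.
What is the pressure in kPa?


P = nRT/V = 0.9540 * 8.314 * 615.1540 / 0.6960
= 4879.1284 / 0.6960 = 7010.2420 Pa = 7.0102 kPa

7.0102 kPa


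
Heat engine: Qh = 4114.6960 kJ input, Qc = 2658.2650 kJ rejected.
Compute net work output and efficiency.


W = 4114.6960 - 2658.2650 = 1456.4310 kJ
eta = 1456.4310 / 4114.6960 = 0.3540 = 35.3958%

W = 1456.4310 kJ, eta = 35.3958%


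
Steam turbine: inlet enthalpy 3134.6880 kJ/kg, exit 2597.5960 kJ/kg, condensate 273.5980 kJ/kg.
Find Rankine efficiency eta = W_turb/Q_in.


W = 537.0920 kJ/kg
Q_in = 2861.0900 kJ/kg
eta = 0.1877 = 18.7723%

eta = 18.7723%


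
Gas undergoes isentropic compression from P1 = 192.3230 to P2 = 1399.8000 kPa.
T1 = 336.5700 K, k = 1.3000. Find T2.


(k-1)/k = 0.2308
(P2/P1)^exp = 1.5810
T2 = 336.5700 * 1.5810 = 532.1162 K

532.1162 K


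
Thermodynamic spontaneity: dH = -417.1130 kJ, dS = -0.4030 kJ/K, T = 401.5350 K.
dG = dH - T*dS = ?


T*dS = 401.5350 * -0.4030 = -161.8186 kJ
dG = -417.1130 + 161.8186 = -255.2944 kJ (spontaneous)

dG = -255.2944 kJ, spontaneous


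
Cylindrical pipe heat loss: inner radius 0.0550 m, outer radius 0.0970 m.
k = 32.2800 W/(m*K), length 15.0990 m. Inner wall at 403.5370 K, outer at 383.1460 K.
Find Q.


dT = 20.3910 K
ln(ro/ri) = 0.5674
Q = 2*pi*32.2800*15.0990*20.3910 / 0.5674 = 110059.5595 W

110059.5595 W


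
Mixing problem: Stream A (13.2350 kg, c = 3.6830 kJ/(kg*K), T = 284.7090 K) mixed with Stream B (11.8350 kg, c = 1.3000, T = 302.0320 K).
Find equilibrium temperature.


num = 18524.9126
den = 64.1300
Tf = 288.8650 K

288.8650 K


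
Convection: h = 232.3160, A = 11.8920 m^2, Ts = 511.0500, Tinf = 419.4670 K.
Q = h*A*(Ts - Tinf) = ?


dT = 91.5830 K
Q = 232.3160 * 11.8920 * 91.5830 = 253016.5255 W

253016.5255 W


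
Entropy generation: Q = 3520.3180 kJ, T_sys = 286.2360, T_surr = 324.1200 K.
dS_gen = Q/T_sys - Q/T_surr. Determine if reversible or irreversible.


dS_sys = 3520.3180/286.2360 = 12.2987 kJ/K
dS_surr = -3520.3180/324.1200 = -10.8612 kJ/K
dS_gen = 12.2987 - 10.8612 = 1.4375 kJ/K (irreversible)

dS_gen = 1.4375 kJ/K, irreversible


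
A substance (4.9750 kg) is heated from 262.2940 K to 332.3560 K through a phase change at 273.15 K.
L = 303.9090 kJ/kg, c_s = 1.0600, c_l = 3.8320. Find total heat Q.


Q1 (sensible, solid) = 4.9750 * 1.0600 * 10.8560 = 57.2491 kJ
Q2 (latent) = 4.9750 * 303.9090 = 1511.9473 kJ
Q3 (sensible, liquid) = 4.9750 * 3.8320 * 59.2060 = 1128.7150 kJ
Q_total = 2697.9114 kJ

2697.9114 kJ


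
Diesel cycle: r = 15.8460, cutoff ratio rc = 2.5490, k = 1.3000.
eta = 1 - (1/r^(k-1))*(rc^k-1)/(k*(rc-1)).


r^(k-1) = 2.2907
rc^k = 3.3751
eta = 0.4851 = 48.5124%

48.5124%


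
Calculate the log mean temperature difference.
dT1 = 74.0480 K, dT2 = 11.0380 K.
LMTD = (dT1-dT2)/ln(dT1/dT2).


dT1/dT2 = 6.7085
ln(dT1/dT2) = 1.9034
LMTD = 63.0100 / 1.9034 = 33.1044 K

33.1044 K


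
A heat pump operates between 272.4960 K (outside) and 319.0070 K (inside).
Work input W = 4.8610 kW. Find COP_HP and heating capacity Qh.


COP = 319.0070 / 46.5110 = 6.8587
Qh = 6.8587 * 4.8610 = 33.3404 kW

COP = 6.8587, Qh = 33.3404 kW


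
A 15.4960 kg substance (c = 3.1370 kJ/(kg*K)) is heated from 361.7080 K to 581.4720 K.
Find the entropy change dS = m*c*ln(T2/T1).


T2/T1 = 1.6076
ln(T2/T1) = 0.4747
dS = 15.4960 * 3.1370 * 0.4747 = 23.0769 kJ/K

23.0769 kJ/K


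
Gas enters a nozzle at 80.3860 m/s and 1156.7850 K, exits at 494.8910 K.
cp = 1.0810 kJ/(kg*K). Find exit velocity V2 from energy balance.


dT = 661.8940 K
2*cp*1000*dT = 1431014.8280
V1^2 = 6461.9090
V2 = sqrt(1437476.7370) = 1198.9482 m/s

1198.9482 m/s


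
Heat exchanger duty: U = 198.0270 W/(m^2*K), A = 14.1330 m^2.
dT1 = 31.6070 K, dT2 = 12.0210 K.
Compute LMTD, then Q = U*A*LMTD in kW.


LMTD = 20.2602 K
Q = 198.0270 * 14.1330 * 20.2602 = 56702.5048 W = 56.7025 kW

56.7025 kW


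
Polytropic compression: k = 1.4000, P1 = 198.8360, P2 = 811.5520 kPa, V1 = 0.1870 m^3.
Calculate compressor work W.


(k-1)/k = 0.2857
(P2/P1)^exp = 1.4946
W = 3.5000 * 198.8360 * 0.1870 * (1.4946 - 1) = 64.3643 kJ

64.3643 kJ


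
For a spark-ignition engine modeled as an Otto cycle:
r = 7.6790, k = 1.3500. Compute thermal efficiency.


r^(k-1) = 2.0411
eta = 1 - 1/2.0411 = 0.5101 = 51.0059%

51.0059%


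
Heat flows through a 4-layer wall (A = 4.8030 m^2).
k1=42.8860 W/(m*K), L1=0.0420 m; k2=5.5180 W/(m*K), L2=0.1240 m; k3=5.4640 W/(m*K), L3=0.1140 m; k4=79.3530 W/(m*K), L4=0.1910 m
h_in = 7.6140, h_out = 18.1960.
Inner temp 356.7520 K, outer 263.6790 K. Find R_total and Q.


R_conv_in = 1/(7.6140*4.8030) = 0.0273
R_1 = 0.0420/(42.8860*4.8030) = 0.0002
R_2 = 0.1240/(5.5180*4.8030) = 0.0047
R_3 = 0.1140/(5.4640*4.8030) = 0.0043
R_4 = 0.1910/(79.3530*4.8030) = 0.0005
R_conv_out = 1/(18.1960*4.8030) = 0.0114
R_total = 0.0485 K/W
Q = 93.0730 / 0.0485 = 1918.4487 W

R_total = 0.0485 K/W, Q = 1918.4487 W


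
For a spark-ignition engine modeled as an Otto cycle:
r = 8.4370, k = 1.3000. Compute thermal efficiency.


r^(k-1) = 1.8961
eta = 1 - 1/1.8961 = 0.4726 = 47.2596%

47.2596%


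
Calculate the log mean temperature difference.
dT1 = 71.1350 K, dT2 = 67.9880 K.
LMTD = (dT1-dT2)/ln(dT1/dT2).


dT1/dT2 = 1.0463
ln(dT1/dT2) = 0.0452
LMTD = 3.1470 / 0.0452 = 69.5496 K

69.5496 K


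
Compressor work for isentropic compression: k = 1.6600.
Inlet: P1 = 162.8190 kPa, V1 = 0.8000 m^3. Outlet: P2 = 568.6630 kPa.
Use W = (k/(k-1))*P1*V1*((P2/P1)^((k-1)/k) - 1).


(k-1)/k = 0.3976
(P2/P1)^exp = 1.6442
W = 2.5152 * 162.8190 * 0.8000 * (1.6442 - 1) = 211.0430 kJ

211.0430 kJ


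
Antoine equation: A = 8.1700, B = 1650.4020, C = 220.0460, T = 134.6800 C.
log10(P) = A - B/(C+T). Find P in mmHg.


C+T = 354.7260
B/(C+T) = 4.6526
log10(P) = 8.1700 - 4.6526 = 3.5174
P = 10^3.5174 = 3291.4651 mmHg

3291.4651 mmHg


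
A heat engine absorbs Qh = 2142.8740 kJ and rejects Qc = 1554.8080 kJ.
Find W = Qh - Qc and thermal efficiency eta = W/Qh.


W = 2142.8740 - 1554.8080 = 588.0660 kJ
eta = 588.0660 / 2142.8740 = 0.2744 = 27.4429%

W = 588.0660 kJ, eta = 27.4429%


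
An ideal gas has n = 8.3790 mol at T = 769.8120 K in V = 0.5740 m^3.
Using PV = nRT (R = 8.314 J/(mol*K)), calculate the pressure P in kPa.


P = nRT/V = 8.3790 * 8.314 * 769.8120 / 0.5740
= 53627.4180 / 0.5740 = 93427.5574 Pa = 93.4276 kPa

93.4276 kPa


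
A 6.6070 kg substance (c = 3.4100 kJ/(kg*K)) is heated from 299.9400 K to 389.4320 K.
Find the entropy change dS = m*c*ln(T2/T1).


T2/T1 = 1.2984
ln(T2/T1) = 0.2611
dS = 6.6070 * 3.4100 * 0.2611 = 5.8827 kJ/K

5.8827 kJ/K


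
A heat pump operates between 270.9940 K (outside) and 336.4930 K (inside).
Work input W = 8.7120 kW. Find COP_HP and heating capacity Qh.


COP = 336.4930 / 65.4990 = 5.1374
Qh = 5.1374 * 8.7120 = 44.7568 kW

COP = 5.1374, Qh = 44.7568 kW


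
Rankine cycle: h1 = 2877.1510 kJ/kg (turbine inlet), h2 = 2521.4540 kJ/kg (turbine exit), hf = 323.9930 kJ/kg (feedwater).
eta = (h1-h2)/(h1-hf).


W = 355.6970 kJ/kg
Q_in = 2553.1580 kJ/kg
eta = 0.1393 = 13.9316%

eta = 13.9316%


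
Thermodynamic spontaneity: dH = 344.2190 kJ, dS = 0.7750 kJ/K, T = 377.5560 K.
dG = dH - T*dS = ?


T*dS = 377.5560 * 0.7750 = 292.6059 kJ
dG = 344.2190 - 292.6059 = 51.6131 kJ (non-spontaneous)

dG = 51.6131 kJ, non-spontaneous


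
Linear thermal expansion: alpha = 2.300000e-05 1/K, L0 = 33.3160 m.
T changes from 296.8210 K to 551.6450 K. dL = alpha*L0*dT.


dT = 254.8240 K
dL = 2.300000e-05 * 33.3160 * 254.8240 = 0.195263 m
L_final = 33.511263 m

dL = 0.195263 m


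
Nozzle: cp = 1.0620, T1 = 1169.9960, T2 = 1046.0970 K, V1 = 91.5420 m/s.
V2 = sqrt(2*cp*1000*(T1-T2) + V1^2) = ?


dT = 123.8990 K
2*cp*1000*dT = 263161.4760
V1^2 = 8379.9378
V2 = sqrt(271541.4138) = 521.0964 m/s

521.0964 m/s


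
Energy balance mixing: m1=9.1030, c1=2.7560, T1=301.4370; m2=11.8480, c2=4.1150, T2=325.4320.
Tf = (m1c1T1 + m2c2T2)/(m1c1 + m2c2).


num = 23428.6926
den = 73.8424
Tf = 317.2797 K

317.2797 K


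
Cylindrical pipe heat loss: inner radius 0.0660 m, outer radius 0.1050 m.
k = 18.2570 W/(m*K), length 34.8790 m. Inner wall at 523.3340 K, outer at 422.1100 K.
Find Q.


dT = 101.2240 K
ln(ro/ri) = 0.4643
Q = 2*pi*18.2570*34.8790*101.2240 / 0.4643 = 872273.8936 W

872273.8936 W


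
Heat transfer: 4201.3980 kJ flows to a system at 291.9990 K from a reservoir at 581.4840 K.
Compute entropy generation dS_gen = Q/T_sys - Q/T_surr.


dS_sys = 4201.3980/291.9990 = 14.3884 kJ/K
dS_surr = -4201.3980/581.4840 = -7.2253 kJ/K
dS_gen = 14.3884 - 7.2253 = 7.1631 kJ/K (irreversible)

dS_gen = 7.1631 kJ/K, irreversible


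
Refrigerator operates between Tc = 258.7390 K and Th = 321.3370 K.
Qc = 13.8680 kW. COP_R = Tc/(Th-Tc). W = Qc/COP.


COP = 258.7390 / 62.5980 = 4.1333
W = 13.8680 / 4.1333 = 3.3552 kW

COP = 4.1333, W = 3.3552 kW


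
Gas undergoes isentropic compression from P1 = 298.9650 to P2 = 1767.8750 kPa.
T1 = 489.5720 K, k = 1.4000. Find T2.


(k-1)/k = 0.2857
(P2/P1)^exp = 1.6616
T2 = 489.5720 * 1.6616 = 813.4667 K

813.4667 K


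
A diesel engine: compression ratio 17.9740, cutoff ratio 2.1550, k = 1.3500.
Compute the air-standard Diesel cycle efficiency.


r^(k-1) = 2.7487
rc^k = 2.8194
eta = 0.5755 = 57.5495%

57.5495%


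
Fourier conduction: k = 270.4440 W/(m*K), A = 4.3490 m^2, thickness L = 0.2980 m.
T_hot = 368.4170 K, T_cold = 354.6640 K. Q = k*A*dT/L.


dT = 13.7530 K
Q = 270.4440 * 4.3490 * 13.7530 / 0.2980 = 54281.0122 W

54281.0122 W


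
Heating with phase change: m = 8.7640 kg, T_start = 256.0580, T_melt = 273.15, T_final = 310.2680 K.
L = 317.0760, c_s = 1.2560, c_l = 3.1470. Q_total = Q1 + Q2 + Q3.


Q1 (sensible, solid) = 8.7640 * 1.2560 * 17.0920 = 188.1416 kJ
Q2 (latent) = 8.7640 * 317.0760 = 2778.8541 kJ
Q3 (sensible, liquid) = 8.7640 * 3.1470 * 37.1180 = 1023.7259 kJ
Q_total = 3990.7216 kJ

3990.7216 kJ


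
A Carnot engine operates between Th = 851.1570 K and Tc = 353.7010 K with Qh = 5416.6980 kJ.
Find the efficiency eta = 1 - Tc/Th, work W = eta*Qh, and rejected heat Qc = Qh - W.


eta = 1 - 353.7010/851.1570 = 0.5844
W = 0.5844 * 5416.6980 = 3165.7719 kJ
Qc = 5416.6980 - 3165.7719 = 2250.9261 kJ

eta = 58.4447%, W = 3165.7719 kJ, Qc = 2250.9261 kJ


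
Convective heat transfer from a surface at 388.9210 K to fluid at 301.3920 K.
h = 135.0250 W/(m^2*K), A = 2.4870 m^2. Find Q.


dT = 87.5290 K
Q = 135.0250 * 2.4870 * 87.5290 = 29392.8662 W

29392.8662 W


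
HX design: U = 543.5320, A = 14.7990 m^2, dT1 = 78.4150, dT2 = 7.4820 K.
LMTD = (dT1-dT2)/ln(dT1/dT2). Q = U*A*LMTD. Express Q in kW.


LMTD = 30.1905 K
Q = 543.5320 * 14.7990 * 30.1905 = 242844.1107 W = 242.8441 kW

242.8441 kW


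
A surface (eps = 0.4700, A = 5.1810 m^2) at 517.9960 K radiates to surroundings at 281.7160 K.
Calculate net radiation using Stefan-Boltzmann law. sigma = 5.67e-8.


T^4 = 7.1996e+10
Tsurr^4 = 6.2986e+09
Q = 0.4700 * 5.67e-8 * 5.1810 * 6.5697e+10 = 9070.6726 W

9070.6726 W


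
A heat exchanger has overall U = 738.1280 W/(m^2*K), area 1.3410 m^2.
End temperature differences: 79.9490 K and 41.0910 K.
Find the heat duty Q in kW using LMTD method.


LMTD = 58.3804 K
Q = 738.1280 * 1.3410 * 58.3804 = 57786.6757 W = 57.7867 kW

57.7867 kW


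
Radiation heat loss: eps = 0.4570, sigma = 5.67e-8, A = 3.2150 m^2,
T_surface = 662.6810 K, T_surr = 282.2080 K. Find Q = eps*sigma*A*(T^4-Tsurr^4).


T^4 = 1.9285e+11
Tsurr^4 = 6.3427e+09
Q = 0.4570 * 5.67e-8 * 3.2150 * 1.8651e+11 = 15537.2568 W

15537.2568 W


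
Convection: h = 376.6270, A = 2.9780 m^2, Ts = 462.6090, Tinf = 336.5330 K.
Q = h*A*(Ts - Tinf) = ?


dT = 126.0760 K
Q = 376.6270 * 2.9780 * 126.0760 = 141406.2372 W

141406.2372 W


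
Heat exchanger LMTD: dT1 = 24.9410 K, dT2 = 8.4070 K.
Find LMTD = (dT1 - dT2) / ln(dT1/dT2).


dT1/dT2 = 2.9667
ln(dT1/dT2) = 1.0874
LMTD = 16.5340 / 1.0874 = 15.2044 K

15.2044 K


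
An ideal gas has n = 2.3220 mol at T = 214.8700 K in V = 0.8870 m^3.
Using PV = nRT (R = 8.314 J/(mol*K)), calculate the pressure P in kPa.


P = nRT/V = 2.3220 * 8.314 * 214.8700 / 0.8870
= 4148.0886 / 0.8870 = 4676.5373 Pa = 4.6765 kPa

4.6765 kPa


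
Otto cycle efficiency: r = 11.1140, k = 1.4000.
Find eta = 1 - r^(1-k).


r^(k-1) = 2.6203
eta = 1 - 1/2.6203 = 0.6184 = 61.8362%

61.8362%
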